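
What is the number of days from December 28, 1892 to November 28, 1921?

10561

Day-of-year of December 28, 1892: 363.
Day-of-year of November 28, 1921: 332.
1892 has 366 days, so 366 − 363 = 3 days remain in 1892.
Full years 1893–1920: 22 common + 6 leap = 22×365 + 6×366 = 10226 days.
Total: 3 + 10226 + 332 = 10561 days.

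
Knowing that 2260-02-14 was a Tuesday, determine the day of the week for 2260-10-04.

February 2260: 29 − 14 = 15 days remain (2260 is a leap year, so February has 29 days).
Then March (31), April (30), May (31), June (30), July (31), August (31), September (30): 31 + 30 + 31 + 30 + 31 + 31 + 30 = 214 days.
October 1–4, 2260: 4 days.
Total: 15 + 214 + 4 = 233 days.
233 mod 7 = 2, so 2 days after Tuesday is Thursday.

Thursday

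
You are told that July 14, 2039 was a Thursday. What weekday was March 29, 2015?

Sunday

Count forward from the earlier date (March 29, 2015) to the later (July 14, 2039):
Day-of-year of March 29, 2015: 88.
Day-of-year of July 14, 2039: 195.
2015 has 365 days, so 365 − 88 = 277 days remain in 2015.
Full years 2016–2038: 17 common + 6 leap = 17×365 + 6×366 = 8401 days.
Total: 277 + 8401 + 195 = 8873 days.
8873 mod 7 = 4, so 4 days before Thursday is Sunday.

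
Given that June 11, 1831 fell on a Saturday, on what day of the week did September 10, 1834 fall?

Wednesday

Day-of-year of June 11, 1831: 162.
Day-of-year of September 10, 1834: 253.
1831 has 365 days, so 365 − 162 = 203 days remain in 1831.
Full years: 1832: 366; 1833: 365. Sum = 731.
Total: 203 + 731 + 253 = 1187 days.
1187 mod 7 = 4, so 4 days after Saturday is Wednesday.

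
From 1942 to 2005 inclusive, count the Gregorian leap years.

16

Years divisible by 4: 1944, 1948, …, 2004 — 16 in all.
2000 is divisible by 400, so still leap.
No century exceptions apply. Count: 16.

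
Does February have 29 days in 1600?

1600 is a leap year (divisible by 400).

Yes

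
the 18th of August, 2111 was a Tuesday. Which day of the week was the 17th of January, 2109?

Thursday

Count forward from the earlier date (January 17, 2109) to the later (August 18, 2111):
Day-of-year of January 17, 2109: 17.
Day-of-year of August 18, 2111: 230.
2109 has 365 days, so 365 − 17 = 348 days remain in 2109.
Full years: 2110: 365. Sum = 365.
Total: 348 + 365 + 230 = 943 days.
943 mod 7 = 5, so 5 days before Tuesday is Thursday.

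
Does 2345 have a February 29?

2345 is not a leap year.

No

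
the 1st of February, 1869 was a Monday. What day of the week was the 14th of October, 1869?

Thursday

February 1869: 28 − 1 = 27 days remain (1869 is not a leap year, so February has 28 days).
Then March (31), April (30), May (31), June (30), July (31), August (31), September (30): 31 + 30 + 31 + 30 + 31 + 31 + 30 = 214 days.
October 1–14, 1869: 14 days.
Total: 27 + 214 + 14 = 255 days.
255 mod 7 = 3, so 3 days after Monday is Thursday.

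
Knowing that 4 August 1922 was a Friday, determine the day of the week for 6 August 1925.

Day-of-year of August 4, 1922: 216.
Day-of-year of August 6, 1925: 218.
1922 has 365 days, so 365 − 216 = 149 days remain in 1922.
Full years: 1923: 365; 1924: 366. Sum = 731.
Total: 149 + 731 + 218 = 1098 days.
1098 mod 7 = 6, so 6 days after Friday is Thursday.

Thursday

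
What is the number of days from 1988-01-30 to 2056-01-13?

24820

From January 30, 1988 to January 30, 2055: 67 years, of which 17 contain a Feb 29 — 50×365 + 17×366 = 24472 days.
(2000 is a leap year (divisible by 400).)
January 2055: 31 − 30 = 1 day remains.
Then 11 full months totalling 334 days.
January 1–13, 2056: 13 days.
Residual: 348 days.
Total: 24820 days.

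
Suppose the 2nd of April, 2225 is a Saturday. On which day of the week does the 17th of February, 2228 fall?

Sunday

Day-of-year of April 2, 2225: 92.
Day-of-year of February 17, 2228: 48.
2225 has 365 days, so 365 − 92 = 273 days remain in 2225.
Full years: 2226: 365; 2227: 365. Sum = 730.
Total: 273 + 730 + 48 = 1051 days.
1051 mod 7 = 1, so 1 day after Saturday is Sunday.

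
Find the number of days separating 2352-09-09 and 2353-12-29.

476

September 9, 2352 → September 9, 2353: 365 days.
September 2353: 30 − 9 = 21 days remain.
Then October (31), November (30): 31 + 30 = 61 days.
December 1–29, 2353: 29 days.
Residual: 111 days.
Total: 476 days.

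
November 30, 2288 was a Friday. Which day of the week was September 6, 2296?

Sunday

From November 30, 2288 to November 30, 2295: 7 years, of which 1 contains a Feb 29 — 6×365 + 1×366 = 2556 days.
November 2295: 30 − 30 = 0 days remain.
Then 9 full months totalling 275 days.
September 1–6, 2296: 6 days.
Residual: 281 days.
Total: 2837 days.
2837 mod 7 = 2, so 2 days after Friday is Sunday.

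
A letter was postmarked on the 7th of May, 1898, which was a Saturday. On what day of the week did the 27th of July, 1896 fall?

Monday

Count forward from the earlier date (July 27, 1896) to the later (May 7, 1898):
July 27, 1896 → July 27, 1897: 365 days.
July 1897: 31 − 27 = 4 days remain.
Then 9 full months totalling 273 days.
May 1–7, 1898: 7 days.
Residual: 284 days.
Total: 649 days.
649 mod 7 = 5, so 5 days before Saturday is Monday.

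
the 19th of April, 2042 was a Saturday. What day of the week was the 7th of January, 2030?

Count forward from the earlier date (January 7, 2030) to the later (April 19, 2042):
Day-of-year of January 7, 2030: 7.
Day-of-year of April 19, 2042: 109.
2030 has 365 days, so 365 − 7 = 358 days remain in 2030.
Full years 2031–2041: 8 common + 3 leap = 8×365 + 3×366 = 4018 days.
Total: 358 + 4018 + 109 = 4485 days.
4485 mod 7 = 5, so 5 days before Saturday is Monday.

Monday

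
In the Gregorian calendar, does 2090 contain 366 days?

No

2090 is not a leap year.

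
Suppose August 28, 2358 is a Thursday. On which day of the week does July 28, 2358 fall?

Monday

Count forward from the earlier date (July 28, 2358) to the later (August 28, 2358):
July 2358: 31 − 28 = 3 days remain.
August 1–28, 2358: 28 days.
Total: 3 + 28 = 31 days.
31 mod 7 = 3, so 3 days before Thursday is Monday.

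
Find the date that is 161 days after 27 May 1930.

4 November 1930

Count 161 days after May 27, 1930:
May 1930: 31 − 27 = 4 days remain.
Then June (30), July (31), August (31), September (30), October (31): 30 + 31 + 31 + 30 + 31 = 153 days.
November 1–4, 1930: 4 days.
Total: 4 + 153 + 4 = 161 days.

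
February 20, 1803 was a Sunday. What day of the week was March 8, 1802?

Monday

Count forward from the earlier date (March 8, 1802) to the later (February 20, 1803):
Day-of-year of March 8, 1802: 67.
Day-of-year of February 20, 1803: 51.
1802 has 365 days, so 365 − 67 = 298 days remain in 1802.
Total: 298 + 51 = 349 days.
349 mod 7 = 6, so 6 days before Sunday is Monday.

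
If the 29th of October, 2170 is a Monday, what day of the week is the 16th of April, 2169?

Sunday

Count forward from the earlier date (April 16, 2169) to the later (October 29, 2170):
Day-of-year of April 16, 2169: 106.
Day-of-year of October 29, 2170: 302.
2169 has 365 days, so 365 − 106 = 259 days remain in 2169.
Total: 259 + 302 = 561 days.
561 mod 7 = 1, so 1 day before Monday is Sunday.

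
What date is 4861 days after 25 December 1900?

17 April 1914

Count 4861 days after December 25, 1900:
From December 25, 1900 to December 25, 1913: 13 years, of which 3 contain a Feb 29 — 10×365 + 3×366 = 4748 days.
December 1913: 31 − 25 = 6 days remain.
Then January (31), February 1914 (28), March (31): 31 + 28 + 31 = 90 days.
April 1–17, 1914: 17 days.
Residual: 113 days.
Total: 4861 days.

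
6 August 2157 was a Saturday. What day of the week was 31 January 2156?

Saturday

Count forward from the earlier date (January 31, 2156) to the later (August 6, 2157):
January 31, 2156 → January 31, 2157: 366 days (2156 is a leap year).
January 2157: 31 − 31 = 0 days remain.
Then February 2157 (28), March (31), April (30), May (31), June (30), July (31): 28 + 31 + 30 + 31 + 30 + 31 = 181 days.
August 1–6, 2157: 6 days.
Residual: 187 days.
Total: 553 days.
553 is a multiple of 7, so 31 January 2156 falls on the same weekday: Saturday.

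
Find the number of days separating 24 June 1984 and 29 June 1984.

Within June 1984: 29 − 24 = 5 days.

5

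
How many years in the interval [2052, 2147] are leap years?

Years divisible by 4: 2052, 2056, …, 2144 — 24 in all.
Of these, 2100 is divisible by 100 but not 400, so not leap.
Leap years: 24 − 1 = 23.

23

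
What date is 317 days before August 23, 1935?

October 10, 1934

Count 317 days before August 23, 1935:
October 1934: 31 − 10 = 21 days remain.
Then 9 full months totalling 273 days.
August 1–23, 1935: 23 days.
Total: 21 + 273 + 23 = 317 days.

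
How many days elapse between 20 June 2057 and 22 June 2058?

June 2057: 30 − 20 = 10 days remain.
Then 11 full months totalling 335 days.
June 1–22, 2058: 22 days.
Total: 10 + 335 + 22 = 367 days.

367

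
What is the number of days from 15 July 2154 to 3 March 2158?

1327

Day-of-year of July 15, 2154: 196.
Day-of-year of March 3, 2158: 62.
2154 has 365 days, so 365 − 196 = 169 days remain in 2154.
Full years: 2155: 365; 2156: 366; 2157: 365. Sum = 1096.
Total: 169 + 1096 + 62 = 1327 days.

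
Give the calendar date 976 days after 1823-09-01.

1826-05-04

Count 976 days after September 1, 1823:
September 1, 1823 → September 1, 1824: 366 days (1824 is a leap year).
September 1, 1824 → September 1, 1825: 365 days.
September 1825: 30 − 1 = 29 days remain.
Then October (31), November (30), December (31), January (31), February 1826 (28), March (31), April (30): 31 + 30 + 31 + 31 + 28 + 31 + 30 = 212 days.
May 1–4, 1826: 4 days.
Residual: 245 days.
Total: 976 days.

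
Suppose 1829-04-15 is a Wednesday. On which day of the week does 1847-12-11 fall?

Saturday

Day-of-year of April 15, 1829: 105.
Day-of-year of December 11, 1847: 345.
1829 has 365 days, so 365 − 105 = 260 days remain in 1829.
Full years 1830–1846: 13 common + 4 leap = 13×365 + 4×366 = 6209 days.
Total: 260 + 6209 + 345 = 6814 days.
6814 mod 7 = 3, so 3 days after Wednesday is Saturday.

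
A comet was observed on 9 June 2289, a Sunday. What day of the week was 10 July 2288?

Count forward from the earlier date (July 10, 2288) to the later (June 9, 2289):
Day-of-year of July 10, 2288: 192.
Day-of-year of June 9, 2289: 160.
2288 has 366 days, so 366 − 192 = 174 days remain in 2288.
Total: 174 + 160 = 334 days.
334 mod 7 = 5, so 5 days before Sunday is Tuesday.

Tuesday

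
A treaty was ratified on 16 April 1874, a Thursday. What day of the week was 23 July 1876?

Day-of-year of April 16, 1874: 106.
Day-of-year of July 23, 1876: 205.
1874 has 365 days, so 365 − 106 = 259 days remain in 1874.
Full years: 1875: 365. Sum = 365.
Total: 259 + 365 + 205 = 829 days.
829 mod 7 = 3, so 3 days after Thursday is Sunday.

Sunday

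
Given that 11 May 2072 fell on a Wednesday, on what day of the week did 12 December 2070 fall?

Count forward from the earlier date (December 12, 2070) to the later (May 11, 2072):
Day-of-year of December 12, 2070: 346.
Day-of-year of May 11, 2072: 132.
2070 has 365 days, so 365 − 346 = 19 days remain in 2070.
Full years: 2071: 365. Sum = 365.
Total: 19 + 365 + 132 = 516 days.
516 mod 7 = 5, so 5 days before Wednesday is Friday.

Friday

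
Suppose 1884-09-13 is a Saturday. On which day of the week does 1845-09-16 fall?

Count forward from the earlier date (September 16, 1845) to the later (September 13, 1884):
From September 16, 1845 to September 16, 1883: 38 years, of which 9 contain a Feb 29 — 29×365 + 9×366 = 13879 days.
September 1883: 30 − 16 = 14 days remain.
Then 11 full months totalling 336 days.
September 1–13, 1884: 13 days.
Residual: 363 days.
Total: 14242 days.
14242 mod 7 = 4, so 4 days before Saturday is Tuesday.

Tuesday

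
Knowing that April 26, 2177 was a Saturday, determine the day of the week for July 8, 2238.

Day-of-year of April 26, 2177: 116.
Day-of-year of July 8, 2238: 189.
2177 has 365 days, so 365 − 116 = 249 days remain in 2177.
Full years 2178–2237: 46 common + 14 leap = 46×365 + 14×366 = 21914 days.
Total: 249 + 21914 + 189 = 22352 days.
22352 mod 7 = 1, so 1 day after Saturday is Sunday.

Sunday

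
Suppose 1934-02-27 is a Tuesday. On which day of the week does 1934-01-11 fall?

Count forward from the earlier date (January 11, 1934) to the later (February 27, 1934):
January 1934: 31 − 11 = 20 days remain.
February 1–27, 1934: 27 days (1934 is not a leap year).
Total: 20 + 27 = 47 days.
47 mod 7 = 5, so 5 days before Tuesday is Thursday.

Thursday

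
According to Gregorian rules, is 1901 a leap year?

1901 is not a leap year.

No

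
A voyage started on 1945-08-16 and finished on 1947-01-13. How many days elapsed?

515

Day-of-year of August 16, 1945: 228.
Day-of-year of January 13, 1947: 13.
1945 has 365 days, so 365 − 228 = 137 days remain in 1945.
Full years: 1946: 365. Sum = 365.
Total: 137 + 365 + 13 = 515 days.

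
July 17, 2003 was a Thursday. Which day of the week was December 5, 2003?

July 2003: 31 − 17 = 14 days remain.
Then August (31), September (30), October (31), November (30): 31 + 30 + 31 + 30 = 122 days.
December 1–5, 2003: 5 days.
Total: 14 + 122 + 5 = 141 days.
141 mod 7 = 1, so 1 day after Thursday is Friday.

Friday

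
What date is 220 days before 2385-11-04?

2385-03-29

Count 220 days before November 4, 2385:
March 2385: 31 − 29 = 2 days remain.
Then April (30), May (31), June (30), July (31), August (31), September (30), October (31): 30 + 31 + 30 + 31 + 31 + 30 + 31 = 214 days.
November 1–4, 2385: 4 days.
Total: 2 + 214 + 4 = 220 days.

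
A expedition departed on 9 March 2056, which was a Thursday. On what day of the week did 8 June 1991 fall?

Saturday

Count forward from the earlier date (June 8, 1991) to the later (March 9, 2056):
From June 8, 1991 to June 8, 2055: 64 years, of which 16 contain a Feb 29 — 48×365 + 16×366 = 23376 days.
(2000 is a leap year (divisible by 400).)
June 2055: 30 − 8 = 22 days remain.
Then July (31), August (31), September (30), October (31), November (30), December (31), January (31), February 2056 (29): 31 + 31 + 30 + 31 + 30 + 31 + 31 + 29 = 244 days.
March 1–9, 2056: 9 days.
Residual: 275 days.
Total: 23651 days.
23651 mod 7 = 5, so 5 days before Thursday is Saturday.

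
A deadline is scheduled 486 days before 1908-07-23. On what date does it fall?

1907-03-25

Count 486 days before July 23, 1908:
March 1907: 31 − 25 = 6 days remain.
Then 15 full months totalling 457 days.
July 1–23, 1908: 23 days.
Total: 6 + 457 + 23 = 486 days.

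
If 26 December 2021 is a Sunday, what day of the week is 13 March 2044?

Sunday

From December 26, 2021 to December 26, 2043: 22 years, of which 5 contain a Feb 29 — 17×365 + 5×366 = 8035 days.
December 2043: 31 − 26 = 5 days remain.
Then January (31), February 2044 (29): 31 + 29 = 60 days.
March 1–13, 2044: 13 days.
Residual: 78 days.
Total: 8113 days.
8113 is a multiple of 7, so 13 March 2044 falls on the same weekday: Sunday.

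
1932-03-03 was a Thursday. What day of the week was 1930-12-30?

Count forward from the earlier date (December 30, 1930) to the later (March 3, 1932):
Day-of-year of December 30, 1930: 364.
Day-of-year of March 3, 1932: 63.
1930 has 365 days, so 365 − 364 = 1 days remain in 1930.
Full years: 1931: 365. Sum = 365.
Total: 1 + 365 + 63 = 429 days.
429 mod 7 = 2, so 2 days before Thursday is Tuesday.

Tuesday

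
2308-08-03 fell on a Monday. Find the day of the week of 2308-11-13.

August 2308: 31 − 3 = 28 days remain.
Then September (30), October (31): 30 + 31 = 61 days.
November 1–13, 2308: 13 days.
Total: 28 + 61 + 13 = 102 days.
102 mod 7 = 4, so 4 days after Monday is Friday.

Friday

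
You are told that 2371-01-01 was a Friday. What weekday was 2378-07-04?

Tuesday

Day-of-year of January 1, 2371: 1.
Day-of-year of July 4, 2378: 185.
2371 has 365 days, so 365 − 1 = 364 days remain in 2371.
Full years: 2372: 366; 2373: 365; 2374: 365; 2375: 365; 2376: 366; 2377: 365. Sum = 2192.
Total: 364 + 2192 + 185 = 2741 days.
2741 mod 7 = 4, so 4 days after Friday is Tuesday.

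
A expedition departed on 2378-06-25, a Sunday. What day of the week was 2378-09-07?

June 2378: 30 − 25 = 5 days remain.
Then July (31), August (31): 31 + 31 = 62 days.
September 1–7, 2378: 7 days.
Total: 5 + 62 + 7 = 74 days.
74 mod 7 = 4, so 4 days after Sunday is Thursday.

Thursday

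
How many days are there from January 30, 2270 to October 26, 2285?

5748

Day-of-year of January 30, 2270: 30.
Day-of-year of October 26, 2285: 299.
2270 has 365 days, so 365 − 30 = 335 days remain in 2270.
Full years 2271–2284: 10 common + 4 leap = 10×365 + 4×366 = 5114 days.
Total: 335 + 5114 + 299 = 5748 days.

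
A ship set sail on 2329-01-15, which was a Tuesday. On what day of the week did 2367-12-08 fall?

Day-of-year of January 15, 2329: 15.
Day-of-year of December 8, 2367: 342.
2329 has 365 days, so 365 − 15 = 350 days remain in 2329.
Full years 2330–2366: 28 common + 9 leap = 28×365 + 9×366 = 13514 days.
Total: 350 + 13514 + 342 = 14206 days.
14206 mod 7 = 3, so 3 days after Tuesday is Friday.

Friday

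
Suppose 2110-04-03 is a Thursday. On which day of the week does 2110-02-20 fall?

Count forward from the earlier date (February 20, 2110) to the later (April 3, 2110):
February 2110: 28 − 20 = 8 days remain (2110 is not a leap year, so February has 28 days).
Then March (31): 31 days.
April 1–3, 2110: 3 days.
Total: 8 + 31 + 3 = 42 days.
42 is a multiple of 7, so 2110-02-20 falls on the same weekday: Thursday.

Thursday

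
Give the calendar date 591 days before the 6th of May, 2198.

the 22nd of September, 2196

Count 591 days before May 6, 2198:
Day-of-year of September 22, 2196: 266.
Day-of-year of May 6, 2198: 126.
2196 has 366 days, so 366 − 266 = 100 days remain in 2196.
Full years: 2197: 365. Sum = 365.
Total: 100 + 365 + 126 = 591 days.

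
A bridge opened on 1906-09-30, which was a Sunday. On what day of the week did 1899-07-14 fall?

Count forward from the earlier date (July 14, 1899) to the later (September 30, 1906):
Day-of-year of July 14, 1899: 195.
Day-of-year of September 30, 1906: 273.
1899 has 365 days, so 365 − 195 = 170 days remain in 1899.
Full years: 1900: 365; 1901: 365; 1902: 365; 1903: 365; 1904: 366; 1905: 365. Sum = 2191.
Total: 170 + 2191 + 273 = 2634 days.
2634 mod 7 = 2, so 2 days before Sunday is Friday.

Friday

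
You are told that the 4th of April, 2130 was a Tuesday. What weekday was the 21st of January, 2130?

Count forward from the earlier date (January 21, 2130) to the later (April 4, 2130):
January 2130: 31 − 21 = 10 days remain.
Then February 2130 (28), March (31): 28 + 31 = 59 days.
April 1–4, 2130: 4 days.
Total: 10 + 59 + 4 = 73 days.
73 mod 7 = 3, so 3 days before Tuesday is Saturday.

Saturday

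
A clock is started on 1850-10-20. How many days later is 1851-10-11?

356

October 1850: 31 − 20 = 11 days remain.
Then 11 full months totalling 334 days.
October 1–11, 1851: 11 days.
Residual: 356 days.
Total: 356 days.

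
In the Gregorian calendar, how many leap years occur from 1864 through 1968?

Years divisible by 4: 1864, 1868, …, 1968 — 27 in all.
Of these, 1900 is divisible by 100 but not 400, so not leap.
Leap years: 27 − 1 = 26.

26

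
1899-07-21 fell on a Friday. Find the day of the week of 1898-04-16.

Saturday

Count forward from the earlier date (April 16, 1898) to the later (July 21, 1899):
April 1898: 30 − 16 = 14 days remain.
Then 14 full months totalling 426 days.
July 1–21, 1899: 21 days.
Total: 14 + 426 + 21 = 461 days.
461 mod 7 = 6, so 6 days before Friday is Saturday.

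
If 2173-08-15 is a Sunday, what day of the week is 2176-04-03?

Wednesday

August 15, 2173 → August 15, 2174: 365 days.
August 15, 2174 → August 15, 2175: 365 days.
August 2175: 31 − 15 = 16 days remain.
Then September (30), October (31), November (30), December (31), January (31), February 2176 (29), March (31): 30 + 31 + 30 + 31 + 31 + 29 + 31 = 213 days.
April 1–3, 2176: 3 days.
Residual: 232 days.
Total: 962 days.
962 mod 7 = 3, so 3 days after Sunday is Wednesday.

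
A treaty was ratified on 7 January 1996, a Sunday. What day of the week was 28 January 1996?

Sunday

Within January 1996: 28 − 7 = 21 days.
21 is a multiple of 7, so 28 January 1996 falls on the same weekday: Sunday.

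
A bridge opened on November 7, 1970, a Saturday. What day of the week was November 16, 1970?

Monday

Within November 1970: 16 − 7 = 9 days.
9 mod 7 = 2, so 2 days after Saturday is Monday.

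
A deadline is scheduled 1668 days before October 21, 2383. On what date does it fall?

March 28, 2379

Count 1668 days before October 21, 2383:
Day-of-year of March 28, 2379: 87.
Day-of-year of October 21, 2383: 294.
2379 has 365 days, so 365 − 87 = 278 days remain in 2379.
Full years: 2380: 366; 2381: 365; 2382: 365. Sum = 1096.
Total: 278 + 1096 + 294 = 1668 days.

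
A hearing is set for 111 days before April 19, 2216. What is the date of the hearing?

December 30, 2215

Count 111 days before April 19, 2216:
December 2215: 31 − 30 = 1 day remains.
Then January (31), February 2216 (29), March (31): 31 + 29 + 31 = 91 days.
April 1–19, 2216: 19 days.
Residual: 111 days.
Total: 111 days.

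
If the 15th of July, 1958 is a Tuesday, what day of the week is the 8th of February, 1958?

Count forward from the earlier date (February 8, 1958) to the later (July 15, 1958):
February 1958: 28 − 8 = 20 days remain (1958 is not a leap year, so February has 28 days).
Then March (31), April (30), May (31), June (30): 31 + 30 + 31 + 30 = 122 days.
July 1–15, 1958: 15 days.
Total: 20 + 122 + 15 = 157 days.
157 mod 7 = 3, so 3 days before Tuesday is Saturday.

Saturday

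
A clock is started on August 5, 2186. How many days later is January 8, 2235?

17687

From August 5, 2186 to August 5, 2234: 48 years, of which 11 contain a Feb 29 — 37×365 + 11×366 = 17531 days.
(2200 is not a leap year (divisible by 100 but not 400).)
August 2234: 31 − 5 = 26 days remain.
Then September (30), October (31), November (30), December (31): 30 + 31 + 30 + 31 = 122 days.
January 1–8, 2235: 8 days.
Residual: 156 days.
Total: 17687 days.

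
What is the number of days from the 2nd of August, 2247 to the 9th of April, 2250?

Day-of-year of August 2, 2247: 214.
Day-of-year of April 9, 2250: 99.
2247 has 365 days, so 365 − 214 = 151 days remain in 2247.
Full years: 2248: 366; 2249: 365. Sum = 731.
Total: 151 + 731 + 99 = 981 days.

981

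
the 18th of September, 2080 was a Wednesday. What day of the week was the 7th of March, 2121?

Friday

From September 18, 2080 to September 18, 2120: 40 years, of which 9 contain a Feb 29 — 31×365 + 9×366 = 14609 days.
(2100 is not a leap year (divisible by 100 but not 400).)
September 2120: 30 − 18 = 12 days remain.
Then October (31), November (30), December (31), January (31), February 2121 (28): 31 + 30 + 31 + 31 + 28 = 151 days.
March 1–7, 2121: 7 days.
Residual: 170 days.
Total: 14779 days.
14779 mod 7 = 2, so 2 days after Wednesday is Friday.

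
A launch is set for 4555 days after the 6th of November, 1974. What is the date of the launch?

the 27th of April, 1987

Count 4555 days after November 6, 1974:
From November 6, 1974 to November 6, 1986: 12 years, of which 3 contain a Feb 29 — 9×365 + 3×366 = 4383 days.
November 1986: 30 − 6 = 24 days remain.
Then December (31), January (31), February 1987 (28), March (31): 31 + 31 + 28 + 31 = 121 days.
April 1–27, 1987: 27 days.
Residual: 172 days.
Total: 4555 days.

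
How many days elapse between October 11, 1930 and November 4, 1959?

From October 11, 1930 to October 11, 1959: 29 years, of which 7 contain a Feb 29 — 22×365 + 7×366 = 10592 days.
October 1959: 31 − 11 = 20 days remain.
November 1–4, 1959: 4 days.
Residual: 24 days.
Total: 10616 days.

10616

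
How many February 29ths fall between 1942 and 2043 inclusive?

Years divisible by 4: 1944, 1948, …, 2040 — 25 in all.
2000 is divisible by 400, so still leap.
No century exceptions apply. Count: 25.

25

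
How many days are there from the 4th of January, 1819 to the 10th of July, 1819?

187

January 1819: 31 − 4 = 27 days remain.
Then February 1819 (28), March (31), April (30), May (31), June (30): 28 + 31 + 30 + 31 + 30 = 150 days.
July 1–10, 1819: 10 days.
Total: 27 + 150 + 10 = 187 days.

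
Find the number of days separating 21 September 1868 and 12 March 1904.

12955

From September 21, 1868 to September 21, 1903: 35 years, of which 7 contain a Feb 29 — 28×365 + 7×366 = 12782 days.
(1900 is not a leap year (divisible by 100 but not 400).)
September 1903: 30 − 21 = 9 days remain.
Then October (31), November (30), December (31), January (31), February 1904 (29): 31 + 30 + 31 + 31 + 29 = 152 days.
March 1–12, 1904: 12 days.
Residual: 173 days.
Total: 12955 days.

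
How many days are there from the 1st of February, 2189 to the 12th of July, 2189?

February 2189: 28 − 1 = 27 days remain (2189 is not a leap year, so February has 28 days).
Then March (31), April (30), May (31), June (30): 31 + 30 + 31 + 30 = 122 days.
July 1–12, 2189: 12 days.
Total: 27 + 122 + 12 = 161 days.

161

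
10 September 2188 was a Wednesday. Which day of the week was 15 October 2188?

September 2188: 30 − 10 = 20 days remain.
October 1–15, 2188: 15 days.
Total: 20 + 15 = 35 days.
35 is a multiple of 7, so 15 October 2188 falls on the same weekday: Wednesday.

Wednesday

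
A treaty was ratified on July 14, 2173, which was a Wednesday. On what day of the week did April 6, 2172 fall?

Count forward from the earlier date (April 6, 2172) to the later (July 14, 2173):
Day-of-year of April 6, 2172: 97.
Day-of-year of July 14, 2173: 195.
2172 has 366 days, so 366 − 97 = 269 days remain in 2172.
Total: 269 + 195 = 464 days.
464 mod 7 = 2, so 2 days before Wednesday is Monday.

Monday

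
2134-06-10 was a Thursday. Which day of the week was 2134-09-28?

Tuesday

June 2134: 30 − 10 = 20 days remain.
Then July (31), August (31): 31 + 31 = 62 days.
September 1–28, 2134: 28 days.
Total: 20 + 62 + 28 = 110 days.
110 mod 7 = 5, so 5 days after Thursday is Tuesday.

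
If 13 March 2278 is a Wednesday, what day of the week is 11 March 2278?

Count forward from the earlier date (March 11, 2278) to the later (March 13, 2278):
Within March 2278: 13 − 11 = 2 days.
2 mod 7 = 2, so 2 days before Wednesday is Monday.

Monday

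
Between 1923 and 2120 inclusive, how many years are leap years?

49

Years divisible by 4: 1924, 1928, …, 2120 — 50 in all.
Of these, 2100 is divisible by 100 but not 400, so not leap.
2000 is divisible by 400, so still leap.
Leap years: 50 − 1 = 49.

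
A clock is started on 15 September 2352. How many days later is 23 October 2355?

Day-of-year of September 15, 2352: 259.
Day-of-year of October 23, 2355: 296.
2352 has 366 days, so 366 − 259 = 107 days remain in 2352.
Full years: 2353: 365; 2354: 365. Sum = 730.
Total: 107 + 730 + 296 = 1133 days.

1133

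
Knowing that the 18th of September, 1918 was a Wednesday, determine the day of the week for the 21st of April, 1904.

Count forward from the earlier date (April 21, 1904) to the later (September 18, 1918):
From April 21, 1904 to April 21, 1918: 14 years, of which 3 contain a Feb 29 — 11×365 + 3×366 = 5113 days.
April 1918: 30 − 21 = 9 days remain.
Then May (31), June (30), July (31), August (31): 31 + 30 + 31 + 31 = 123 days.
September 1–18, 1918: 18 days.
Residual: 150 days.
Total: 5263 days.
5263 mod 7 = 6, so 6 days before Wednesday is Thursday.

Thursday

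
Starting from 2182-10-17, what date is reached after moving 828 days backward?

2180-07-11

Count 828 days before October 17, 2182:
Day-of-year of July 11, 2180: 193.
Day-of-year of October 17, 2182: 290.
2180 has 366 days, so 366 − 193 = 173 days remain in 2180.
Full years: 2181: 365. Sum = 365.
Total: 173 + 365 + 290 = 828 days.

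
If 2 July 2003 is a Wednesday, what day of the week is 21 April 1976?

Count forward from the earlier date (April 21, 1976) to the later (July 2, 2003):
Day-of-year of April 21, 1976: 112.
Day-of-year of July 2, 2003: 183.
1976 has 366 days, so 366 − 112 = 254 days remain in 1976.
Full years 1977–2002: 20 common + 6 leap = 20×365 + 6×366 = 9496 days.
Total: 254 + 9496 + 183 = 9933 days.
9933 is a multiple of 7, so 21 April 1976 falls on the same weekday: Wednesday.

Wednesday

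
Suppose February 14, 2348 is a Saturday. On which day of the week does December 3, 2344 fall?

Count forward from the earlier date (December 3, 2344) to the later (February 14, 2348):
Day-of-year of December 3, 2344: 338.
Day-of-year of February 14, 2348: 45.
2344 has 366 days, so 366 − 338 = 28 days remain in 2344.
Full years: 2345: 365; 2346: 365; 2347: 365. Sum = 1095.
Total: 28 + 1095 + 45 = 1168 days.
1168 mod 7 = 6, so 6 days before Saturday is Sunday.

Sunday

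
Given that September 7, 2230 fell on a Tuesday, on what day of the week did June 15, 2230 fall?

Count forward from the earlier date (June 15, 2230) to the later (September 7, 2230):
June 2230: 30 − 15 = 15 days remain.
Then July (31), August (31): 31 + 31 = 62 days.
September 1–7, 2230: 7 days.
Total: 15 + 62 + 7 = 84 days.
84 is a multiple of 7, so June 15, 2230 falls on the same weekday: Tuesday.

Tuesday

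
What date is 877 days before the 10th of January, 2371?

the 16th of August, 2368

Count 877 days before January 10, 2371:
August 16, 2368 → August 16, 2369: 365 days.
August 16, 2369 → August 16, 2370: 365 days.
August 2370: 31 − 16 = 15 days remain.
Then September (30), October (31), November (30), December (31): 30 + 31 + 30 + 31 = 122 days.
January 1–10, 2371: 10 days.
Residual: 147 days.
Total: 877 days.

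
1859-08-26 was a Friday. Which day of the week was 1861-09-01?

Sunday

August 26, 1859 → August 26, 1860: 366 days (1860 is a leap year).
August 26, 1860 → August 26, 1861: 365 days.
August 1861: 31 − 26 = 5 days remain.
September 1, 1861: 1 day.
Residual: 6 days.
Total: 737 days.
737 mod 7 = 2, so 2 days after Friday is Sunday.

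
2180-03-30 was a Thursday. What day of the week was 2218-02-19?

From March 30, 2180 to March 30, 2217: 37 years, of which 8 contain a Feb 29 — 29×365 + 8×366 = 13513 days.
(2200 is not a leap year (divisible by 100 but not 400).)
March 2217: 31 − 30 = 1 day remains.
Then 10 full months totalling 306 days.
February 1–19, 2218: 19 days (2218 is not a leap year).
Residual: 326 days.
Total: 13839 days.
13839 is a multiple of 7, so 2218-02-19 falls on the same weekday: Thursday.

Thursday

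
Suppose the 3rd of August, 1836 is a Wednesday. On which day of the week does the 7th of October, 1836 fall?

Friday

August 1836: 31 − 3 = 28 days remain.
Then September (30): 30 days.
October 1–7, 1836: 7 days.
Total: 28 + 30 + 7 = 65 days.
65 mod 7 = 2, so 2 days after Wednesday is Friday.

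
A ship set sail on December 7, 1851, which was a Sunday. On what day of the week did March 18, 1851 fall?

Tuesday

Count forward from the earlier date (March 18, 1851) to the later (December 7, 1851):
March 1851: 31 − 18 = 13 days remain.
Then April (30), May (31), June (30), July (31), August (31), September (30), October (31), November (30): 30 + 31 + 30 + 31 + 31 + 30 + 31 + 30 = 244 days.
December 1–7, 1851: 7 days.
Total: 13 + 244 + 7 = 264 days.
264 mod 7 = 5, so 5 days before Sunday is Tuesday.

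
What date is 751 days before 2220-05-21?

2218-05-01

Count 751 days before May 21, 2220:
Day-of-year of May 1, 2218: 121.
Day-of-year of May 21, 2220: 142.
2218 has 365 days, so 365 − 121 = 244 days remain in 2218.
Full years: 2219: 365. Sum = 365.
Total: 244 + 365 + 142 = 751 days.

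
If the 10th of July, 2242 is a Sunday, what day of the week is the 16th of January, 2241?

Saturday

Count forward from the earlier date (January 16, 2241) to the later (July 10, 2242):
January 16, 2241 → January 16, 2242: 365 days.
January 2242: 31 − 16 = 15 days remain.
Then February 2242 (28), March (31), April (30), May (31), June (30): 28 + 31 + 30 + 31 + 30 = 150 days.
July 1–10, 2242: 10 days.
Residual: 175 days.
Total: 540 days.
540 mod 7 = 1, so 1 day before Sunday is Saturday.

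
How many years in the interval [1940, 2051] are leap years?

28

Years divisible by 4: 1940, 1944, …, 2048 — 28 in all.
2000 is divisible by 400, so still leap.
No century exceptions apply. Count: 28.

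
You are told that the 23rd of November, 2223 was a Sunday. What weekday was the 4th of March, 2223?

Tuesday

Count forward from the earlier date (March 4, 2223) to the later (November 23, 2223):
March 2223: 31 − 4 = 27 days remain.
Then April (30), May (31), June (30), July (31), August (31), September (30), October (31): 30 + 31 + 30 + 31 + 31 + 30 + 31 = 214 days.
November 1–23, 2223: 23 days.
Total: 27 + 214 + 23 = 264 days.
264 mod 7 = 5, so 5 days before Sunday is Tuesday.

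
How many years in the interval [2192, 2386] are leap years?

47

Years divisible by 4: 2192, 2196, …, 2384 — 49 in all.
Of these, 2200, 2300 are divisible by 100 but not 400, so not leap.
Leap years: 49 − 2 = 47.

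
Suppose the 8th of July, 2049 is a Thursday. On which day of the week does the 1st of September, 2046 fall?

Saturday

Count forward from the earlier date (September 1, 2046) to the later (July 8, 2049):
September 1, 2046 → September 1, 2047: 365 days.
September 1, 2047 → September 1, 2048: 366 days (2048 is a leap year).
September 2048: 30 − 1 = 29 days remain.
Then 9 full months totalling 273 days.
July 1–8, 2049: 8 days.
Residual: 310 days.
Total: 1041 days.
1041 mod 7 = 5, so 5 days before Thursday is Saturday.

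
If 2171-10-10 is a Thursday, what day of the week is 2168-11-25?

Friday

Count forward from the earlier date (November 25, 2168) to the later (October 10, 2171):
November 25, 2168 → November 25, 2169: 365 days.
November 25, 2169 → November 25, 2170: 365 days.
November 2170: 30 − 25 = 5 days remain.
Then 10 full months totalling 304 days.
October 1–10, 2171: 10 days.
Residual: 319 days.
Total: 1049 days.
1049 mod 7 = 6, so 6 days before Thursday is Friday.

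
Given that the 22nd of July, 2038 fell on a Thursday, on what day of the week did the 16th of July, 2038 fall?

Count forward from the earlier date (July 16, 2038) to the later (July 22, 2038):
Within July 2038: 22 − 16 = 6 days.
6 mod 7 = 6, so 6 days before Thursday is Friday.

Friday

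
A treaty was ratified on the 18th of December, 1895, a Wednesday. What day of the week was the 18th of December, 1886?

Saturday

Count forward from the earlier date (December 18, 1886) to the later (December 18, 1895):
Day-of-year of December 18, 1886: 352.
Day-of-year of December 18, 1895: 352.
1886 has 365 days, so 365 − 352 = 13 days remain in 1886.
Full years 1887–1894: 6 common + 2 leap = 6×365 + 2×366 = 2922 days.
Total: 13 + 2922 + 352 = 3287 days.
3287 mod 7 = 4, so 4 days before Wednesday is Saturday.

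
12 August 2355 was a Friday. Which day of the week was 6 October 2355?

Thursday

August 2355: 31 − 12 = 19 days remain.
Then September (30): 30 days.
October 1–6, 2355: 6 days.
Total: 19 + 30 + 6 = 55 days.
55 mod 7 = 6, so 6 days after Friday is Thursday.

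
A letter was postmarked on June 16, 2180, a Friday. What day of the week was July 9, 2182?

Tuesday

June 2180: 30 − 16 = 14 days remain.
Then 24 full months totalling 730 days.
July 1–9, 2182: 9 days.
Total: 14 + 730 + 9 = 753 days.
753 mod 7 = 4, so 4 days after Friday is Tuesday.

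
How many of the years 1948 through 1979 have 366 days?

8

Years divisible by 4 in [1948, 1979]: 1948, 1952, 1956, 1960, 1964, 1968, 1972, 1976.
No century exceptions apply. Count: 8.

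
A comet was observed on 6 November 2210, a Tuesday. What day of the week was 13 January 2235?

Tuesday

Day-of-year of November 6, 2210: 310.
Day-of-year of January 13, 2235: 13.
2210 has 365 days, so 365 − 310 = 55 days remain in 2210.
Full years 2211–2234: 18 common + 6 leap = 18×365 + 6×366 = 8766 days.
Total: 55 + 8766 + 13 = 8834 days.
8834 is a multiple of 7, so 13 January 2235 falls on the same weekday: Tuesday.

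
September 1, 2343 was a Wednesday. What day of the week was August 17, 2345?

Friday

September 1, 2343 → September 1, 2344: 366 days (2344 is a leap year).
September 2344: 30 − 1 = 29 days remain.
Then 10 full months totalling 304 days.
August 1–17, 2345: 17 days.
Residual: 350 days.
Total: 716 days.
716 mod 7 = 2, so 2 days after Wednesday is Friday.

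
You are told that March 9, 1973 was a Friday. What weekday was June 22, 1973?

Friday

March 1973: 31 − 9 = 22 days remain.
Then April (30), May (31): 30 + 31 = 61 days.
June 1–22, 1973: 22 days.
Total: 22 + 61 + 22 = 105 days.
105 is a multiple of 7, so June 22, 1973 falls on the same weekday: Friday.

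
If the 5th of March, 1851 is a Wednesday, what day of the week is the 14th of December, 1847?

Count forward from the earlier date (December 14, 1847) to the later (March 5, 1851):
December 14, 1847 → December 14, 1848: 366 days (1848 is a leap year).
December 14, 1848 → December 14, 1849: 365 days.
December 14, 1849 → December 14, 1850: 365 days.
December 1850: 31 − 14 = 17 days remain.
Then January (31), February 1851 (28): 31 + 28 = 59 days.
March 1–5, 1851: 5 days.
Residual: 81 days.
Total: 1177 days.
1177 mod 7 = 1, so 1 day before Wednesday is Tuesday.

Tuesday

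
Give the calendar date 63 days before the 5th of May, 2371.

the 3rd of March, 2371

Count 63 days before May 5, 2371:
March 2371: 31 − 3 = 28 days remain.
Then April (30): 30 days.
May 1–5, 2371: 5 days.
Total: 28 + 30 + 5 = 63 days.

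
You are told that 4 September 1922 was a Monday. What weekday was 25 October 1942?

Sunday

From September 4, 1922 to September 4, 1942: 20 years, of which 5 contain a Feb 29 — 15×365 + 5×366 = 7305 days.
September 1942: 30 − 4 = 26 days remain.
October 1–25, 1942: 25 days.
Residual: 51 days.
Total: 7356 days.
7356 mod 7 = 6, so 6 days after Monday is Sunday.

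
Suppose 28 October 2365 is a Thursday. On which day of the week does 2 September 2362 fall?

Count forward from the earlier date (September 2, 2362) to the later (October 28, 2365):
Day-of-year of September 2, 2362: 245.
Day-of-year of October 28, 2365: 301.
2362 has 365 days, so 365 − 245 = 120 days remain in 2362.
Full years: 2363: 365; 2364: 366. Sum = 731.
Total: 120 + 731 + 301 = 1152 days.
1152 mod 7 = 4, so 4 days before Thursday is Sunday.

Sunday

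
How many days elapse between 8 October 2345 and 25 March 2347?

October 2345: 31 − 8 = 23 days remain.
Then 16 full months totalling 485 days.
March 1–25, 2347: 25 days.
Total: 23 + 485 + 25 = 533 days.

533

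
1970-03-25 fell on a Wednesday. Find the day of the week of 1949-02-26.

Saturday

Count forward from the earlier date (February 26, 1949) to the later (March 25, 1970):
From February 26, 1949 to February 26, 1970: 21 years, of which 5 contain a Feb 29 — 16×365 + 5×366 = 7670 days.
February 1970: 28 − 26 = 2 days remain (1970 is not a leap year, so February has 28 days).
March 1–25, 1970: 25 days.
Residual: 27 days.
Total: 7697 days.
7697 mod 7 = 4, so 4 days before Wednesday is Saturday.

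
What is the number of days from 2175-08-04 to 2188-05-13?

4666

From August 4, 2175 to August 4, 2187: 12 years, of which 3 contain a Feb 29 — 9×365 + 3×366 = 4383 days.
August 2187: 31 − 4 = 27 days remain.
Then September (30), October (31), November (30), December (31), January (31), February 2188 (29), March (31), April (30): 30 + 31 + 30 + 31 + 31 + 29 + 31 + 30 = 243 days.
May 1–13, 2188: 13 days.
Residual: 283 days.
Total: 4666 days.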